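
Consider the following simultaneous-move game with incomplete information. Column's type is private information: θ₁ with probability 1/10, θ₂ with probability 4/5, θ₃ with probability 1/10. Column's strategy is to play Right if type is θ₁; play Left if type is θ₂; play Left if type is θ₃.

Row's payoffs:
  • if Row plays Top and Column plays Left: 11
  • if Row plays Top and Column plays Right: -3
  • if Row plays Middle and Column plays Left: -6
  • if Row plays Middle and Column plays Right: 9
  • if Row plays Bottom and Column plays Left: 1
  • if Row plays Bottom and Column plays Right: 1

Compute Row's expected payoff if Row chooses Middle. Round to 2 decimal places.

E[Middle] = 1/10·9 + 4/5·(-6) + 1/10·(-6) = 9/10 + (-24/5) + (-3/5) = -9/2

-4.50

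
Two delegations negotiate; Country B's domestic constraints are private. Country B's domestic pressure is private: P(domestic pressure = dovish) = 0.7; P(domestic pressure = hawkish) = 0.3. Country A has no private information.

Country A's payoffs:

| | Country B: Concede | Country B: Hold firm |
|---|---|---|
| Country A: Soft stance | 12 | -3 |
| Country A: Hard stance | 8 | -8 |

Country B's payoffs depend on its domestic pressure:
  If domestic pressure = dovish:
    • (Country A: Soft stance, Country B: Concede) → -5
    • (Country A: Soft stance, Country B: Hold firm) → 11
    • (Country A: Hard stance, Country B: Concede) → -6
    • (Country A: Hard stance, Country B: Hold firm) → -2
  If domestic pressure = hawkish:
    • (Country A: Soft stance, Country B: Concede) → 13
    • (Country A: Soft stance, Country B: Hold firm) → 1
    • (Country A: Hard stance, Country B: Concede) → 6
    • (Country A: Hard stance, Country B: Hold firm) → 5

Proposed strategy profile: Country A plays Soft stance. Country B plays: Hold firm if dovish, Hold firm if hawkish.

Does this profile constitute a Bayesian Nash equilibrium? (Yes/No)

No

Country A plays Soft stance: E[Soft stance] = 0.7·(-3) + 0.3·(-3) = -3; E[Hard stance] = -8. Best-responding. ✓
Country B (domestic pressure dovish), facing Soft stance: Concede gives -5, Hold firm gives 11. Proposed Hold firm is best. ✓
Country B (domestic pressure hawkish), facing Soft stance: Concede gives 13, Hold firm gives 1. Proposed Hold firm is not best — profitable deviation exists. ✗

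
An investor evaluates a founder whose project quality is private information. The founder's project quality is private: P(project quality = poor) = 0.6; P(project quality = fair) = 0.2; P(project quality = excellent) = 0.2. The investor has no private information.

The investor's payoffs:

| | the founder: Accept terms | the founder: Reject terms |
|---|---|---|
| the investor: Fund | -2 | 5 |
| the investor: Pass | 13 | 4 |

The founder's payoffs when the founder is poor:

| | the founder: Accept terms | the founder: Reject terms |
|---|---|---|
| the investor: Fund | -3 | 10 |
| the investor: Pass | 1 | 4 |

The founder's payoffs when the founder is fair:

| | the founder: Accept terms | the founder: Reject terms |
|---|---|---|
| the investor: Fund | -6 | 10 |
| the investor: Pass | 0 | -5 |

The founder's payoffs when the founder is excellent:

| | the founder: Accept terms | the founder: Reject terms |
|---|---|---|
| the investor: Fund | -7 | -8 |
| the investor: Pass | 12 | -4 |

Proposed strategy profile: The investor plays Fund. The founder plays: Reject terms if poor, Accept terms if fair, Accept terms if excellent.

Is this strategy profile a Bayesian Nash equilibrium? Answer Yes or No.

A profile is a BNE iff every type of every player is best-responding given beliefs about the other side.
The investor plays Fund: E[Fund] = 0.6·(5) + 0.2·(-2) + 0.2·(-2) = 2.2; E[Pass] = 7.6. Not best-responding. ✗
The founder (project quality poor), facing Fund: Accept terms gives -3, Reject terms gives 10. Proposed Reject terms is best. ✓
The founder (project quality fair), facing Fund: Accept terms gives -6, Reject terms gives 10. Proposed Accept terms is not best — profitable deviation exists. ✗
The founder (project quality excellent), facing Fund: Accept terms gives -7, Reject terms gives -8. Proposed Accept terms is best. ✓

No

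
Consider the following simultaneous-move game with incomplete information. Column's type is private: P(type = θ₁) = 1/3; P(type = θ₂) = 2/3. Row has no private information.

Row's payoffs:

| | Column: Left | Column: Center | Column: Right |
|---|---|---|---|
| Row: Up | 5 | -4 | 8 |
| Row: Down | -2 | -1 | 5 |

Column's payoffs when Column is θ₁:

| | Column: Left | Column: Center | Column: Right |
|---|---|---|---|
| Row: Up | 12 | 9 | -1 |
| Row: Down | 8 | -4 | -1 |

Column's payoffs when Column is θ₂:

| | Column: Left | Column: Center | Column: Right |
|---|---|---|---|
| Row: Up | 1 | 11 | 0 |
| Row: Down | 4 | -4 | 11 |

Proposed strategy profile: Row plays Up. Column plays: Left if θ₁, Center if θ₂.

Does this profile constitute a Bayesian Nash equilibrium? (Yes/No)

Yes

Row plays Up: E[Up] = 1/3·(5) + 2/3·(-4) = -1; E[Down] = -4/3. Best-responding. ✓
Column (type θ₁), facing Up: Left gives 12, Center gives 9, Right gives -1. Proposed Left is best. ✓
Column (type θ₂), facing Up: Left gives 1, Center gives 11, Right gives 0. Proposed Center is best. ✓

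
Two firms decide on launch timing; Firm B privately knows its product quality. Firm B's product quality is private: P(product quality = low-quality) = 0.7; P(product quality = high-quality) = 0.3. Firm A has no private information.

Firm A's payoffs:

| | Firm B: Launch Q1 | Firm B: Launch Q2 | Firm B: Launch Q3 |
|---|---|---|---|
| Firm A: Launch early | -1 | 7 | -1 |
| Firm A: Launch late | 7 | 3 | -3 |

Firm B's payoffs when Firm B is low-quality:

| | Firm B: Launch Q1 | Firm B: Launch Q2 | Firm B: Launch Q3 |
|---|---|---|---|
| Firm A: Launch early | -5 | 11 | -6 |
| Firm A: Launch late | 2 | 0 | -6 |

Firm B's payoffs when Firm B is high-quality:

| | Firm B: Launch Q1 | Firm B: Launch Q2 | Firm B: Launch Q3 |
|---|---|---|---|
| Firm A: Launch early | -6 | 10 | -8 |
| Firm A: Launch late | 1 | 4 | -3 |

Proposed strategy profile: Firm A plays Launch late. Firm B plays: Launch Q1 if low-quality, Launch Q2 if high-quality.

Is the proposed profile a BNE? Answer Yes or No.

Firm A plays Launch late: E[Launch late] = 0.7·(7) + 0.3·(3) = 5.8; E[Launch early] = 1.4. Best-responding. ✓
Firm B (product quality low-quality), facing Launch late: Launch Q1 gives 2, Launch Q2 gives 0, Launch Q3 gives -6. Proposed Launch Q1 is best. ✓
Firm B (product quality high-quality), facing Launch late: Launch Q1 gives 1, Launch Q2 gives 4, Launch Q3 gives -3. Proposed Launch Q2 is best. ✓

Yes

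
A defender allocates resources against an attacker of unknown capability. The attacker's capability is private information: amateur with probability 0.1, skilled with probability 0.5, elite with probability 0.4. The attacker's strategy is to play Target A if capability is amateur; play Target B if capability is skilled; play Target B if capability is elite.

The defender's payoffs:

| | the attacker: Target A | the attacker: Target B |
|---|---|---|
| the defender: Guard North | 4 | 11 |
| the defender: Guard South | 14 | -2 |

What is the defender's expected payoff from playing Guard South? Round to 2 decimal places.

E[Guard South] = 0.1·14 + 0.5·(-2) + 0.4·(-2) = 1.4 + (-1) + (-0.8) = -0.4

-0.40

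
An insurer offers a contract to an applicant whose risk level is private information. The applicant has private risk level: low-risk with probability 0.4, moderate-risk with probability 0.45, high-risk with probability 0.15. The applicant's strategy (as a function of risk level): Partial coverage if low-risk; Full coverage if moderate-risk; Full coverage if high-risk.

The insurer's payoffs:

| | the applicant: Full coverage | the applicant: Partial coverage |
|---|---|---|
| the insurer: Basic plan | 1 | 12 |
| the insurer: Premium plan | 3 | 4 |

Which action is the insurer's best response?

E[Basic plan] = 0.4·(12) + 0.45·(1) + 0.15·(1) = 5.4
E[Premium plan] = 0.4·(4) + 0.45·(3) + 0.15·(3) = 3.4
Best response: Basic plan (5.4 is the largest).

Basic plan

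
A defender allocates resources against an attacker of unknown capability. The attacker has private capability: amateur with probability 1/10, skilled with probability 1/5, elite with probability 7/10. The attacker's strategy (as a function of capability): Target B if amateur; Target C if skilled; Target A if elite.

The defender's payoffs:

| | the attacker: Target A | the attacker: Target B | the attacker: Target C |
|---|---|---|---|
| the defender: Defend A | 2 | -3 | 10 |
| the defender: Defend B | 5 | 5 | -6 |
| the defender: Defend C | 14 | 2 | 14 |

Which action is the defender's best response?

Defend C

E[Defend A] = 1/10·(-3) + 1/5·(10) + 7/10·(2) = 31/10
E[Defend B] = 1/10·(5) + 1/5·(-6) + 7/10·(5) = 14/5
E[Defend C] = 1/10·(2) + 1/5·(14) + 7/10·(14) = 64/5
Best response: Defend C (64/5 is the largest).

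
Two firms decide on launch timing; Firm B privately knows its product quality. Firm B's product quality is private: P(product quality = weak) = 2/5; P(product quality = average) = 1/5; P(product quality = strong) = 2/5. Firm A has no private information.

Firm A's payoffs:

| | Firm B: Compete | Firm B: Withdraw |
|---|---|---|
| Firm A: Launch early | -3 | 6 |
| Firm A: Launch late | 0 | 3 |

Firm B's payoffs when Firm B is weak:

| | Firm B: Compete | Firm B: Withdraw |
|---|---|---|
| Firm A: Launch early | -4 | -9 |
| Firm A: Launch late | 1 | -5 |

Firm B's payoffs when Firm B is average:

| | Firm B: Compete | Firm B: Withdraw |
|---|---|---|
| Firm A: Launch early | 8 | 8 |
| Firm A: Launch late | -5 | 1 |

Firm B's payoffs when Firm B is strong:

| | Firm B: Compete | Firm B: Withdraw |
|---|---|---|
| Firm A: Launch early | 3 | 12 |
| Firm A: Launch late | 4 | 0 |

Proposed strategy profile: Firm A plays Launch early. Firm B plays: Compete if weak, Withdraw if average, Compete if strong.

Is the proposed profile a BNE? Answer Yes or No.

No

A profile is a BNE iff every type of every player is best-responding given beliefs about the other side.
Firm A plays Launch early: E[Launch early] = 2/5·(-3) + 1/5·(6) + 2/5·(-3) = -6/5; E[Launch late] = 3/5. Not best-responding. ✗
Firm B (product quality weak), facing Launch early: Compete gives -4, Withdraw gives -9. Proposed Compete is best. ✓
Firm B (product quality average), facing Launch early: Compete gives 8, Withdraw gives 8. Proposed Withdraw is best. ✓
Firm B (product quality strong), facing Launch early: Compete gives 3, Withdraw gives 12. Proposed Compete is not best — profitable deviation exists. ✗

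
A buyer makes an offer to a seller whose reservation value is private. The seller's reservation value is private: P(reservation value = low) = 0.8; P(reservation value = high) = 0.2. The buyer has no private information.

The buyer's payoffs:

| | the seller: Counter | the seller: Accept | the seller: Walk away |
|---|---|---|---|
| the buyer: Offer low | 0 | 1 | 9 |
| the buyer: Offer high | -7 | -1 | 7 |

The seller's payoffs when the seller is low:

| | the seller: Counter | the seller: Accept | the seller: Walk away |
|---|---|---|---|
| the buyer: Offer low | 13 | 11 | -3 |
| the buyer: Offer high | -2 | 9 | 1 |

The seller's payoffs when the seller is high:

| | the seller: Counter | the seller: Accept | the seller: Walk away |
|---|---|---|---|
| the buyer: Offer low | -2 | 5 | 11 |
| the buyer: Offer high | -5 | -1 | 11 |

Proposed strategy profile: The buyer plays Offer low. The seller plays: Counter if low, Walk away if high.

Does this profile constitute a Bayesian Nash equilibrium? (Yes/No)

A profile is a BNE iff every type of every player is best-responding given beliefs about the other side.
The buyer plays Offer low: E[Offer low] = 0.8·(0) + 0.2·(9) = 1.8; E[Offer high] = -4.2. Best-responding. ✓
The seller (reservation value low), facing Offer low: Counter gives 13, Accept gives 11, Walk away gives -3. Proposed Counter is best. ✓
The seller (reservation value high), facing Offer low: Counter gives -2, Accept gives 5, Walk away gives 11. Proposed Walk away is best. ✓

Yes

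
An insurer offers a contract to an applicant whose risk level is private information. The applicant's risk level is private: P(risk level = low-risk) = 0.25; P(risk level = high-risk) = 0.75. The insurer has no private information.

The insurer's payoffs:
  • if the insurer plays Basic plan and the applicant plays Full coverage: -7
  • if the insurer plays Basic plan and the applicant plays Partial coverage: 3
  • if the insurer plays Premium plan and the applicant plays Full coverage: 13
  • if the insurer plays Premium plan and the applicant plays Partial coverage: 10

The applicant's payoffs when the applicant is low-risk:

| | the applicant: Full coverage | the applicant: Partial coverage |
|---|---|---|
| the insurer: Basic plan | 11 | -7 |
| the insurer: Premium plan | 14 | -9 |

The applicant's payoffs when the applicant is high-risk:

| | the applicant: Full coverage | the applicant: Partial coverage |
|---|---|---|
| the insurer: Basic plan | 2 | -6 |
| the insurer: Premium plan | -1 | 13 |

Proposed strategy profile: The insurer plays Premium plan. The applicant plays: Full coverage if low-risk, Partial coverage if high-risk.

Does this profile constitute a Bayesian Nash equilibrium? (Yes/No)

Yes

The insurer plays Premium plan: E[Premium plan] = 0.25·(13) + 0.75·(10) = 10.75; E[Basic plan] = 0.5. Best-responding. ✓
The applicant (risk level low-risk), facing Premium plan: Full coverage gives 14, Partial coverage gives -9. Proposed Full coverage is best. ✓
The applicant (risk level high-risk), facing Premium plan: Full coverage gives -1, Partial coverage gives 13. Proposed Partial coverage is best. ✓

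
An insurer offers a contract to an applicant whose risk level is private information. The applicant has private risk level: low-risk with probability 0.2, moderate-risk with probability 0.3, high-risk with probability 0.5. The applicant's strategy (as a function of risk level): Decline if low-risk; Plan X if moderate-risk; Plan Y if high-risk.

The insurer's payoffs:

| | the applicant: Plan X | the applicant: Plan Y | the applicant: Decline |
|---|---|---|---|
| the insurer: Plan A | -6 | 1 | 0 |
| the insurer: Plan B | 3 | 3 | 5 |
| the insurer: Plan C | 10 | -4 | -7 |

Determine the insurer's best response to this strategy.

Plan B

E[Plan A] = 0.2·(0) + 0.3·(-6) + 0.5·(1) = -1.3
E[Plan B] = 0.2·(5) + 0.3·(3) + 0.5·(3) = 3.4
E[Plan C] = 0.2·(-7) + 0.3·(10) + 0.5·(-4) = -0.4
Best response: Plan B (3.4 is the largest).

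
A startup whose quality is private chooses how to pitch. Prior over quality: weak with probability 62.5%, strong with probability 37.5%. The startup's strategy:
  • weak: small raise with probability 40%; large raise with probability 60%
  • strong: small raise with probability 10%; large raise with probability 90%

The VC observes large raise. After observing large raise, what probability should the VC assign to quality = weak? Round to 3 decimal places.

0.526

P(large raise) = 0.625·0.6 + 0.375·0.9 = 0.7125
P(weak | large raise) = (0.625·0.6) / 0.7125 = 0.375 / 0.7125 = 0.526316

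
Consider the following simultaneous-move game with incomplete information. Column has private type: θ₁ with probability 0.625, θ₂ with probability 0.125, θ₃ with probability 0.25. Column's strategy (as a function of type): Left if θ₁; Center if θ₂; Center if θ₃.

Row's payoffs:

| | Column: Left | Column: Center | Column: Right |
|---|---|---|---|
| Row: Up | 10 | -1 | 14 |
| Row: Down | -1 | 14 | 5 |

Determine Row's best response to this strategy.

Compute Row's expected payoff for each action, taking the expectation over Column's type.
E[Up] = 0.625·(10) + 0.125·(-1) + 0.25·(-1) = 5.875
E[Down] = 0.625·(-1) + 0.125·(14) + 0.25·(14) = 4.625
Best response: Up (5.875 is the largest).

Up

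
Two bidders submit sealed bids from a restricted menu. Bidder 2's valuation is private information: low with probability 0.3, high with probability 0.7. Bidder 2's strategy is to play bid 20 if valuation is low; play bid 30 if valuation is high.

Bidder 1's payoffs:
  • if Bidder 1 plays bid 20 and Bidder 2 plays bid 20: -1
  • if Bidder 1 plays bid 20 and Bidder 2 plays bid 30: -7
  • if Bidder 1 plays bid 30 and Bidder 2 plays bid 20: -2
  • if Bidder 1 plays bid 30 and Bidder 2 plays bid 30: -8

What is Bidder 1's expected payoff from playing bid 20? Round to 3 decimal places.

-5.200

E[bid 20] = 0.3·(-1) + 0.7·(-7) = (-0.3) + (-4.9) = -5.2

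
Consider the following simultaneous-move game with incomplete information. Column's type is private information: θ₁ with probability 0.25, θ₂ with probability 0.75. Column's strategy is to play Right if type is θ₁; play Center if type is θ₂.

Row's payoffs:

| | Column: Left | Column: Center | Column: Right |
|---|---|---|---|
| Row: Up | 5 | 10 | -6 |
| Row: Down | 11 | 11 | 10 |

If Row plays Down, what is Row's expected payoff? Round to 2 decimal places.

Take the expectation over Column's type, weighting each type's action by its prior probability.
E[Down] = 0.25·10 + 0.75·11 = 2.5 + 8.25 = 10.75

10.75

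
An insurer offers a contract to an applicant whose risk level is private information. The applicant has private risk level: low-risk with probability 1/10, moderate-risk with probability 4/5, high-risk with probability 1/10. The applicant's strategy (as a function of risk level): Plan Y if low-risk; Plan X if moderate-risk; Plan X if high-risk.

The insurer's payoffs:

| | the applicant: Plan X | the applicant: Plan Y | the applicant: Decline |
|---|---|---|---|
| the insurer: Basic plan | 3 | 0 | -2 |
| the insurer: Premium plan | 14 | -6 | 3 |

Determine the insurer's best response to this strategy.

Premium plan

Compute the insurer's expected payoff for each action, taking the expectation over the applicant's type.
E[Basic plan] = 1/10·(0) + 4/5·(3) + 1/10·(3) = 27/10
E[Premium plan] = 1/10·(-6) + 4/5·(14) + 1/10·(14) = 12
Best response: Premium plan (12 is the largest).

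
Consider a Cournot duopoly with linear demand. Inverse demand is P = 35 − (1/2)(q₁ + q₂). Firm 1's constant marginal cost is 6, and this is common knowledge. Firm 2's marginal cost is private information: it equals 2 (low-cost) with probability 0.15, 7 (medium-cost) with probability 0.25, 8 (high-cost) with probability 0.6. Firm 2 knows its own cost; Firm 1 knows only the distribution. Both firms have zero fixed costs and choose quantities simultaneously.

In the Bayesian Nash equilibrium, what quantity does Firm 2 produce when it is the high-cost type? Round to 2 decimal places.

Firm 2 with cost c maximizes (35 − (1/2)(q₁+q₂) − c)·q₂, giving q₂(c) = (35 − c − (1/2)q₁).
E[c₂] = 0.15·2 + 0.25·7 + 0.6·8 = 6.85
Firm 1's FOC against E[q₂] yields q₁ = (35 − 2·6 + E[c₂])/(3/2) = (35 − 12 + 6.85)/(3/2) = 19.9.
q₂(high-cost) = (35 − 8 − (1/2)·19.9) = 17.05.

17.05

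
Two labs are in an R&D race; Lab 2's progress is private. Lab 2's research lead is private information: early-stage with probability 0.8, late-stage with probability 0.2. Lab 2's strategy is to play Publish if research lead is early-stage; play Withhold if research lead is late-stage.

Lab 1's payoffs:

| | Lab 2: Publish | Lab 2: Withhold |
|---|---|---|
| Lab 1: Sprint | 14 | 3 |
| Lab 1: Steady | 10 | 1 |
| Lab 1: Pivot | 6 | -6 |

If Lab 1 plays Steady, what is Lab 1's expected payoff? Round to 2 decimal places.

8.20

E[Steady] = 0.8·10 + 0.2·1 = 8 + 0.2 = 8.2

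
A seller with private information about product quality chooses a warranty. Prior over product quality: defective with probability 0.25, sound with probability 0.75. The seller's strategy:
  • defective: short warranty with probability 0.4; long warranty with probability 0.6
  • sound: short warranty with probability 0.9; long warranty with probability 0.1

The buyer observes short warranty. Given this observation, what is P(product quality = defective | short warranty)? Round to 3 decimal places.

0.129

P(short warranty) = 0.25·0.4 + 0.75·0.9 = 0.775
P(defective | short warranty) = (0.25·0.4) / 0.775 = 0.1 / 0.775 = 0.129032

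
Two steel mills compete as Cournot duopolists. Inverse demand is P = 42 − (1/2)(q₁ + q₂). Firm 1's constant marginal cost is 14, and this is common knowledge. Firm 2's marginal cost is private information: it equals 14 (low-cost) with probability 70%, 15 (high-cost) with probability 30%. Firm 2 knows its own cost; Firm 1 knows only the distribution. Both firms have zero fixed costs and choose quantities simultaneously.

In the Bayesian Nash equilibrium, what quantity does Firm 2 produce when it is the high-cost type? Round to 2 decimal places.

17.57

Each type of Firm 2 best-responds to q₁; Firm 1 best-responds to the expected q₂ over Firm 2's types.
Firm 2 with cost c maximizes (42 − (1/2)(q₁+q₂) − c)·q₂, giving q₂(c) = (42 − c − (1/2)q₁).
E[c₂] = 0.7·14 + 0.3·15 = 14.3
Firm 1's FOC against E[q₂] yields q₁ = (42 − 2·14 + E[c₂])/(3/2) = (42 − 28 + 14.3)/(3/2) = 18.8667.
q₂(high-cost) = (42 − 15 − (1/2)·18.8667) = 17.5667.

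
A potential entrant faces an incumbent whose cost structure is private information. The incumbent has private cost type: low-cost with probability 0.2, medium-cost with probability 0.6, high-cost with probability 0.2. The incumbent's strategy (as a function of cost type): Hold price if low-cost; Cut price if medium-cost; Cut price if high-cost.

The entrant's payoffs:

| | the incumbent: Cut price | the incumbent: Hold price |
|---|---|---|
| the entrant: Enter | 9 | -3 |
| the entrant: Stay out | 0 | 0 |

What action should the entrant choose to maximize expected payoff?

Compute the entrant's expected payoff for each action, taking the expectation over the incumbent's type.
E[Enter] = 0.2·(-3) + 0.6·(9) + 0.2·(9) = 6.6
E[Stay out] = 0.2·(0) + 0.6·(0) + 0.2·(0) = 0
Best response: Enter (6.6 is the largest).

Enter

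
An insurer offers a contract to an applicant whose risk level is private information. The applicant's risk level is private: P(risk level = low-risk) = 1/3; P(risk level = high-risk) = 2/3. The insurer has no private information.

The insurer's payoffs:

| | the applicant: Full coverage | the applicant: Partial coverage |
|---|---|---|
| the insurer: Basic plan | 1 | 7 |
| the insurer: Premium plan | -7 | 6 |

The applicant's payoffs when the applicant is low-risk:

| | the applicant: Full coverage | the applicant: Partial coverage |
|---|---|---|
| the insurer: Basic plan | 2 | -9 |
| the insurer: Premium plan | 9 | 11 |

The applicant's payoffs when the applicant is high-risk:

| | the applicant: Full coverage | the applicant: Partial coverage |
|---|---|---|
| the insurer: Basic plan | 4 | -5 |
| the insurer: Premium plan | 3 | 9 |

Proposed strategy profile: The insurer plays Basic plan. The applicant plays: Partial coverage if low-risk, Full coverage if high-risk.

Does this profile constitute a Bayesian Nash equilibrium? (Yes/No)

No

The insurer plays Basic plan: E[Basic plan] = 1/3·(7) + 2/3·(1) = 3; E[Premium plan] = -8/3. Best-responding. ✓
The applicant (risk level low-risk), facing Basic plan: Full coverage gives 2, Partial coverage gives -9. Proposed Partial coverage is not best — profitable deviation exists. ✗
The applicant (risk level high-risk), facing Basic plan: Full coverage gives 4, Partial coverage gives -5. Proposed Full coverage is best. ✓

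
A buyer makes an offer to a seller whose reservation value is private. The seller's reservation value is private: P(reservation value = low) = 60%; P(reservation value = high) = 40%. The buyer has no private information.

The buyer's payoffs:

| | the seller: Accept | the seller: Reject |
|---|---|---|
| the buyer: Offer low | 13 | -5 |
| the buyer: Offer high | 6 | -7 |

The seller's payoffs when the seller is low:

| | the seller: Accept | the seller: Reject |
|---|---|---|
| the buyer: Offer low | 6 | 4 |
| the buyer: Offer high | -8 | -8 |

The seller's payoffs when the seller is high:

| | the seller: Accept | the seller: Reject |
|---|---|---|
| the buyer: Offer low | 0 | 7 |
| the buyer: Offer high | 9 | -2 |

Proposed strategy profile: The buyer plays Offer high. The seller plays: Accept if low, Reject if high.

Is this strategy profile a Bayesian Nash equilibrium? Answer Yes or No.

No

The buyer plays Offer high: E[Offer high] = 0.6·(6) + 0.4·(-7) = 0.8; E[Offer low] = 5.8. Not best-responding. ✗
The seller (reservation value low), facing Offer high: Accept gives -8, Reject gives -8. Proposed Accept is best. ✓
The seller (reservation value high), facing Offer high: Accept gives 9, Reject gives -2. Proposed Reject is not best — profitable deviation exists. ✗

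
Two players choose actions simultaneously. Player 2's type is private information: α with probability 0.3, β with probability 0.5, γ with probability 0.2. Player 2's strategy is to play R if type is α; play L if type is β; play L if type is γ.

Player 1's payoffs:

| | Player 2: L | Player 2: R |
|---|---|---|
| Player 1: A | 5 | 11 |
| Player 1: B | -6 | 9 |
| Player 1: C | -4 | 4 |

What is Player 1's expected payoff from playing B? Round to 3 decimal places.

E[B] = 0.3·9 + 0.5·(-6) + 0.2·(-6) = 2.7 + (-3) + (-1.2) = -1.5

-1.500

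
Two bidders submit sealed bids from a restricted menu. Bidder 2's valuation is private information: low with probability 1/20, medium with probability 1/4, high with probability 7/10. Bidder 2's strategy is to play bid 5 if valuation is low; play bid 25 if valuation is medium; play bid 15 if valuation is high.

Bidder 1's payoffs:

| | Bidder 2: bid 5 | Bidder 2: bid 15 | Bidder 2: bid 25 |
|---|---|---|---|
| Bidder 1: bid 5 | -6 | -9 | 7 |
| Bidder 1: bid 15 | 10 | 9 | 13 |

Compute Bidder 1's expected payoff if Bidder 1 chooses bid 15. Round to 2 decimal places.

E[bid 15] = 1/20·10 + 1/4·13 + 7/10·9 = 1/2 + 13/4 + 63/10 = 201/20

10.05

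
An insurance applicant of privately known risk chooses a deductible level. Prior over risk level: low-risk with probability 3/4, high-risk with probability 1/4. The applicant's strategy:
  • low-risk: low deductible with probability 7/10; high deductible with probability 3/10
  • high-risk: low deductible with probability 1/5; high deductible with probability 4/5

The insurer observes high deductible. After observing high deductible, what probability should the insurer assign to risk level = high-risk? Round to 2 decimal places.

Apply Bayes' rule using the sender's strategy as the likelihood.
P(high deductible) = (3/4)·(3/10) + (1/4)·(4/5) = 17/40
P(high-risk | high deductible) = ((1/4)·(4/5)) / (17/40) = (1/5) / (17/40) = 8/17

0.47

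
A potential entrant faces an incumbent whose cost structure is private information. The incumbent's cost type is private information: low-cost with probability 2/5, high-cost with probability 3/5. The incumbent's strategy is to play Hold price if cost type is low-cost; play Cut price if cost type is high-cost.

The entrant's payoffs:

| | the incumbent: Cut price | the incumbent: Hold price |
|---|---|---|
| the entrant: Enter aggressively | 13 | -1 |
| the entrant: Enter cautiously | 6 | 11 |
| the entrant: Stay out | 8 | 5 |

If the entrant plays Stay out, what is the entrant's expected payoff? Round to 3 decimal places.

Take the expectation over the incumbent's cost type, weighting each type's action by its prior probability.
E[Stay out] = 2/5·5 + 3/5·8 = 2 + 24/5 = 34/5

6.800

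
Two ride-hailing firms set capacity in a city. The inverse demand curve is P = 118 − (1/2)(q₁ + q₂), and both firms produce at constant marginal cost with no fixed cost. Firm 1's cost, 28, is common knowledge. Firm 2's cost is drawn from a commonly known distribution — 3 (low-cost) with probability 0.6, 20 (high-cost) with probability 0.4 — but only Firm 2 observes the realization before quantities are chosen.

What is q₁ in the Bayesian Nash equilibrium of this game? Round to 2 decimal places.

47.87

Each type of Firm 2 best-responds to q₁; Firm 1 best-responds to the expected q₂ over Firm 2's types.
Firm 2 with cost c maximizes (118 − (1/2)(q₁+q₂) − c)·q₂, giving q₂(c) = (118 − c − (1/2)q₁).
E[c₂] = 0.6·3 + 0.4·20 = 9.8
Firm 1's FOC against E[q₂] yields q₁ = (118 − 2·28 + E[c₂])/(3/2) = (118 − 56 + 9.8)/(3/2) = 47.8667.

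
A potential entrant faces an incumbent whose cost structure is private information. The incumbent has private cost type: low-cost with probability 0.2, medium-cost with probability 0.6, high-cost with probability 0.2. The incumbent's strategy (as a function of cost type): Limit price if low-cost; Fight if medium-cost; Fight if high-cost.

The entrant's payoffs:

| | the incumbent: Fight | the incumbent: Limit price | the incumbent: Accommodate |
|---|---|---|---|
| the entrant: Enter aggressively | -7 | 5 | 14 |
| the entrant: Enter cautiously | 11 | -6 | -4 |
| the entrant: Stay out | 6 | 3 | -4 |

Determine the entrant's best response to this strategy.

Enter cautiously

E[Enter aggressively] = 0.2·(5) + 0.6·(-7) + 0.2·(-7) = -4.6
E[Enter cautiously] = 0.2·(-6) + 0.6·(11) + 0.2·(11) = 7.6
E[Stay out] = 0.2·(3) + 0.6·(6) + 0.2·(6) = 5.4
Best response: Enter cautiously (7.6 is the largest).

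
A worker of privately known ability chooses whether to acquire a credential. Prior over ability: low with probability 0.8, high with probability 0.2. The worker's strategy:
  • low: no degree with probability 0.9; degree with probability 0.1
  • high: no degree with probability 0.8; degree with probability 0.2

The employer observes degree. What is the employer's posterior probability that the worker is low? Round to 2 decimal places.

0.67

P(degree) = 0.8·0.1 + 0.2·0.2 = 0.12
P(low | degree) = (0.8·0.1) / 0.12 = 0.08 / 0.12 = 0.666667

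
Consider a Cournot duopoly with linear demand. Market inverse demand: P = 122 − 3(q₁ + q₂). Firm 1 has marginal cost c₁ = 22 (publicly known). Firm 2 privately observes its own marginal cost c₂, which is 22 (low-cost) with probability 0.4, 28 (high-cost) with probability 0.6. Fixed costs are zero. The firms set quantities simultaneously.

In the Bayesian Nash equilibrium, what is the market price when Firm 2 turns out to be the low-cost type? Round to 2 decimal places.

54.73

Firm 2 with cost c maximizes (122 − 3(q₁+q₂) − c)·q₂, giving q₂(c) = (122 − c − 3q₁)/6.
E[c₂] = 0.4·22 + 0.6·28 = 25.6
Firm 1's FOC against E[q₂] yields q₁ = (122 − 2·22 + E[c₂])/9 = (122 − 44 + 25.6)/9 = 11.5111.
q₂(low-cost) = 10.9111, so P = 122 − 3·(11.5111 + 10.9111) = 54.7333.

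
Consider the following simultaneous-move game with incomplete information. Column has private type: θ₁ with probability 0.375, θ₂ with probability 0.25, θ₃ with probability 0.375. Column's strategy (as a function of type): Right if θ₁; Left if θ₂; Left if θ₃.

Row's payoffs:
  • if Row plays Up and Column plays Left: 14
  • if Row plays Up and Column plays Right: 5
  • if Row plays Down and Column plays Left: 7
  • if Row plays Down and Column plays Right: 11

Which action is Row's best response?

Up

E[Up] = 0.375·(5) + 0.25·(14) + 0.375·(14) = 10.625
E[Down] = 0.375·(11) + 0.25·(7) + 0.375·(7) = 8.5
Best response: Up (10.625 is the largest).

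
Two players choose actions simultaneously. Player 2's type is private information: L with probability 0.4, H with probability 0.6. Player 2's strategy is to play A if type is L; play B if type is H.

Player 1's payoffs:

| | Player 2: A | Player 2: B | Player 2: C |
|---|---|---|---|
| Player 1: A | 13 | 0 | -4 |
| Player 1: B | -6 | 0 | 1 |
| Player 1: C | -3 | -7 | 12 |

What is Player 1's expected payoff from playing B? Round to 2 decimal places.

E[B] = 0.4·(-6) + 0.6·0 = (-2.4) + 0 = -2.4

-2.40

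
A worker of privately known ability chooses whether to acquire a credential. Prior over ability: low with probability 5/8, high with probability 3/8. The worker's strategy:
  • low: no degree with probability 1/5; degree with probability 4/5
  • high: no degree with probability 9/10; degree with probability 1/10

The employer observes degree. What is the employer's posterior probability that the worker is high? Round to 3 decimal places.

Apply Bayes' rule using the sender's strategy as the likelihood.
P(degree) = (5/8)·(4/5) + (3/8)·(1/10) = 43/80
P(high | degree) = ((3/8)·(1/10)) / (43/80) = (3/80) / (43/80) = 3/43

0.070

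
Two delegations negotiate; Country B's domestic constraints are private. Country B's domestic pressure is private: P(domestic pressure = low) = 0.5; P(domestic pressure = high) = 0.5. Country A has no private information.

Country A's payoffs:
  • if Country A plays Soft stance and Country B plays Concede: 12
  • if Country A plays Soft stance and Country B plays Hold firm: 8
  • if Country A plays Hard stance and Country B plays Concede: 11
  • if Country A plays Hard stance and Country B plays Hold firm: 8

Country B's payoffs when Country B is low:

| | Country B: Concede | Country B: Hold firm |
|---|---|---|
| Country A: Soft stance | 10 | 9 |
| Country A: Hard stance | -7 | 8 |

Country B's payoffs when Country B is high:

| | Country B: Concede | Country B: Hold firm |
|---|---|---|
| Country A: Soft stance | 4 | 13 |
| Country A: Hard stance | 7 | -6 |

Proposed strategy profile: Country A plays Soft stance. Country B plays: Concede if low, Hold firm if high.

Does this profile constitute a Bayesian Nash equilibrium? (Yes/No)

Country A plays Soft stance: E[Soft stance] = 0.5·(12) + 0.5·(8) = 10; E[Hard stance] = 9.5. Best-responding. ✓
Country B (domestic pressure low), facing Soft stance: Concede gives 10, Hold firm gives 9. Proposed Concede is best. ✓
Country B (domestic pressure high), facing Soft stance: Concede gives 4, Hold firm gives 13. Proposed Hold firm is best. ✓

Yes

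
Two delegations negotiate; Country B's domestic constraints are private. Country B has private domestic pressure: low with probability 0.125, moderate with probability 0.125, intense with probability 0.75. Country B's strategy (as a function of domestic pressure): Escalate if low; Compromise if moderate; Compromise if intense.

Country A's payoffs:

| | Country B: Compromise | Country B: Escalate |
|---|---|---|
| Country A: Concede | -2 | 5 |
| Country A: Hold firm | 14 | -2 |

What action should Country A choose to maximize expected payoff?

Hold firm

E[Concede] = 0.125·(5) + 0.125·(-2) + 0.75·(-2) = -1.125
E[Hold firm] = 0.125·(-2) + 0.125·(14) + 0.75·(14) = 12
Best response: Hold firm (12 is the largest).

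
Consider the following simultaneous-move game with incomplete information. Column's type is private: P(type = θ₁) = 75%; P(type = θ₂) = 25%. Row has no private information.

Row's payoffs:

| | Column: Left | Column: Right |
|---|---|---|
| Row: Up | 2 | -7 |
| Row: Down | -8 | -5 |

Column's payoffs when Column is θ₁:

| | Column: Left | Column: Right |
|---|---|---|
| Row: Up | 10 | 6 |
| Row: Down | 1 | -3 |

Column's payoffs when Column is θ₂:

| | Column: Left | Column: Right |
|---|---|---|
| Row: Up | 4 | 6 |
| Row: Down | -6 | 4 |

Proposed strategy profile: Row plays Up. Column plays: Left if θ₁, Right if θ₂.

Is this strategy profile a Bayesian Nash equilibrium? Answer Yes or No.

Yes

Row plays Up: E[Up] = 0.75·(2) + 0.25·(-7) = -0.25; E[Down] = -7.25. Best-responding. ✓
Column (type θ₁), facing Up: Left gives 10, Right gives 6. Proposed Left is best. ✓
Column (type θ₂), facing Up: Left gives 4, Right gives 6. Proposed Right is best. ✓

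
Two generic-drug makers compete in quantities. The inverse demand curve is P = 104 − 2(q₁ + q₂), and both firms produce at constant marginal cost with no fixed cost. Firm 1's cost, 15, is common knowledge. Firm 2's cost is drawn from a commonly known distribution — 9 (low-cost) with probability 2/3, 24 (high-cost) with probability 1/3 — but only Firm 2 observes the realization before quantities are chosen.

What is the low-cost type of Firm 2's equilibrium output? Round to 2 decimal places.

16.42

Firm 2 with cost c maximizes (104 − 2(q₁+q₂) − c)·q₂, giving q₂(c) = (104 − c − 2q₁)/4.
E[c₂] = 2/3·9 + 1/3·24 = 14
Firm 1's FOC against E[q₂] yields q₁ = (104 − 2·15 + E[c₂])/6 = (104 − 30 + 14)/6 = 14.6667.
q₂(low-cost) = (104 − 9 − 2·14.6667)/4 = 16.4167.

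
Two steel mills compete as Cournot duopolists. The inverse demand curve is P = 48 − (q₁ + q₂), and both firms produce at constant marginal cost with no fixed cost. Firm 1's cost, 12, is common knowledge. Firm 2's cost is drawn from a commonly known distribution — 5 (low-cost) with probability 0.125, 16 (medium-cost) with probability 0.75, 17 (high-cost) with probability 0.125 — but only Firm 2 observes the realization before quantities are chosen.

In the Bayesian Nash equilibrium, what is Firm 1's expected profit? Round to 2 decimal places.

Firm 2 with cost c maximizes (48 − (q₁+q₂) − c)·q₂, giving q₂(c) = (48 − c − q₁)/2.
E[c₂] = 0.125·5 + 0.75·16 + 0.125·17 = 14.75
Firm 1's FOC against E[q₂] yields q₁ = (48 − 2·12 + E[c₂])/3 = (48 − 24 + 14.75)/3 = 12.9167.
E[P] = 48 − (q₁ + E[q₂]) = 24.9167; Firm 1's expected profit = (E[P] − 12)·q₁ = (24.9167 − 12)·12.9167 = 166.84.

166.84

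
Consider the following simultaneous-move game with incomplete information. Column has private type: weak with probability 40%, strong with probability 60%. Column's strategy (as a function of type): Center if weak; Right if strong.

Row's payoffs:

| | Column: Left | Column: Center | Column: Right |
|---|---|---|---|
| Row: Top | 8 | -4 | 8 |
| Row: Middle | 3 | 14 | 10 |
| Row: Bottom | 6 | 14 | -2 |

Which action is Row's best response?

Middle

E[Top] = 0.4·(-4) + 0.6·(8) = 3.2
E[Middle] = 0.4·(14) + 0.6·(10) = 11.6
E[Bottom] = 0.4·(14) + 0.6·(-2) = 4.4
Best response: Middle (11.6 is the largest).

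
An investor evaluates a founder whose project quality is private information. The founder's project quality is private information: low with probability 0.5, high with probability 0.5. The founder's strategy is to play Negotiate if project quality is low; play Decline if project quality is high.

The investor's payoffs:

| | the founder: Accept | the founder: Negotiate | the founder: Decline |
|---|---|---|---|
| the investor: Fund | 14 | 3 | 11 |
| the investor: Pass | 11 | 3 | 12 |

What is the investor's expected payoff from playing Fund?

E[Fund] = 0.5·3 + 0.5·11 = 1.5 + 5.5 = 7

7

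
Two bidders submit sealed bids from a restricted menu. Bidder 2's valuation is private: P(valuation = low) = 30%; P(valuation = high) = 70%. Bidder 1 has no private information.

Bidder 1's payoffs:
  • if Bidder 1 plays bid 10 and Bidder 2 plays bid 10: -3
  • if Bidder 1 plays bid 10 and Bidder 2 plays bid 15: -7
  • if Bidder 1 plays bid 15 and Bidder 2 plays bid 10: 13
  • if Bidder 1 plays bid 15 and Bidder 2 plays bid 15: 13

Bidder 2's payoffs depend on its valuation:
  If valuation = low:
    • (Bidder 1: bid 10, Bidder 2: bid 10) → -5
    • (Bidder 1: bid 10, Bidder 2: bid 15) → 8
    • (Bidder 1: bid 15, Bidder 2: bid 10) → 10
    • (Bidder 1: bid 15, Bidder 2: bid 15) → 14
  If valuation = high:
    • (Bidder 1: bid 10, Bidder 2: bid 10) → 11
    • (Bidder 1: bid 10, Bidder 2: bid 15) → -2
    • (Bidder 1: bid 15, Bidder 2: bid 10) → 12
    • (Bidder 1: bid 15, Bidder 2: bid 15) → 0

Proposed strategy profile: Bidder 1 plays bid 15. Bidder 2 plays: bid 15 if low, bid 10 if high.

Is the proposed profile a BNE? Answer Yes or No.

Yes

A profile is a BNE iff every type of every player is best-responding given beliefs about the other side.
Bidder 1 plays bid 15: E[bid 15] = 0.3·(13) + 0.7·(13) = 13; E[bid 10] = -4.2. Best-responding. ✓
Bidder 2 (valuation low), facing bid 15: bid 10 gives 10, bid 15 gives 14. Proposed bid 15 is best. ✓
Bidder 2 (valuation high), facing bid 15: bid 10 gives 12, bid 15 gives 0. Proposed bid 10 is best. ✓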